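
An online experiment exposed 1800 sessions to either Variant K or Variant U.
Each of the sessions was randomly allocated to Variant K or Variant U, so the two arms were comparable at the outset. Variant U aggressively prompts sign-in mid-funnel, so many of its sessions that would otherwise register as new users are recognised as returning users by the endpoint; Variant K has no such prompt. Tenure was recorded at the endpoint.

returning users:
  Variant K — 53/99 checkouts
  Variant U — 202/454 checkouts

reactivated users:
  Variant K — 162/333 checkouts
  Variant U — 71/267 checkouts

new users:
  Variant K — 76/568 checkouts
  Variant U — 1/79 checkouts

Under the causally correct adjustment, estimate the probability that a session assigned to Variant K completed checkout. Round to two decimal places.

0.29

The stratified and pooled comparisons disagree (Variant K wins within each user tenure; Variant U wins overall), so the answer turns on the causal role of user tenure.
User tenure lies on the pathway variant → user tenure → outcome, so adjusting for it blocks the indirect effect. For the total causal effect of variant, use the unadjusted pooled rates.
So P(outcome | do(Variant K)) is just the pooled rate for Variant K: 291/1000 = 0.291.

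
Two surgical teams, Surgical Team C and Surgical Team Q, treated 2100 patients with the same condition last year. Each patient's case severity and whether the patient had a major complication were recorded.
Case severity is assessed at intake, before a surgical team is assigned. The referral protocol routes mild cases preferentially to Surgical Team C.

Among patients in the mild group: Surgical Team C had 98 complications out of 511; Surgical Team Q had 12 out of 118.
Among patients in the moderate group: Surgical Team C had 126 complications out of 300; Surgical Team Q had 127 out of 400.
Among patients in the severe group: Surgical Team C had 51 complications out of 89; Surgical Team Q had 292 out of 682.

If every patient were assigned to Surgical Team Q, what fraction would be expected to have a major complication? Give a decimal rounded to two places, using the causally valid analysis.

Case severity differs across surgical teams for reasons unrelated to any effect of the surgical team itself, and it separately predicts the outcome — a classic confounder. We must compare within case severity levels.
Standardising Surgical Team Q to the population case severity mix: 0.300·12/118 + 0.333·127/400 + 0.367·292/682 = 0.293.

0.29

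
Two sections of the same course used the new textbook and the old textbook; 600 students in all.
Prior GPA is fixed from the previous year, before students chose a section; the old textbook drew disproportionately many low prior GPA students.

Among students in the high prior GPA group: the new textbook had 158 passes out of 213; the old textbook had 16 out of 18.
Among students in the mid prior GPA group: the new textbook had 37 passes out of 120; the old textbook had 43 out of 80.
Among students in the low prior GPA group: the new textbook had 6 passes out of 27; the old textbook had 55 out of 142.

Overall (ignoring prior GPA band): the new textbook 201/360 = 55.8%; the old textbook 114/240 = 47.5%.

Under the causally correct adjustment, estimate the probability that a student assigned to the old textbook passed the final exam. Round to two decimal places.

0.63

The imbalance in prior GPA band arose from how students were allocated, not from anything the teaching method did; and prior GPA band independently affects the outcome. The pooled gap is confounded — condition on prior GPA band.
Standardising the old textbook to the population prior GPA band mix: 0.385·16/18 + 0.333·43/80 + 0.282·55/142 = 0.630.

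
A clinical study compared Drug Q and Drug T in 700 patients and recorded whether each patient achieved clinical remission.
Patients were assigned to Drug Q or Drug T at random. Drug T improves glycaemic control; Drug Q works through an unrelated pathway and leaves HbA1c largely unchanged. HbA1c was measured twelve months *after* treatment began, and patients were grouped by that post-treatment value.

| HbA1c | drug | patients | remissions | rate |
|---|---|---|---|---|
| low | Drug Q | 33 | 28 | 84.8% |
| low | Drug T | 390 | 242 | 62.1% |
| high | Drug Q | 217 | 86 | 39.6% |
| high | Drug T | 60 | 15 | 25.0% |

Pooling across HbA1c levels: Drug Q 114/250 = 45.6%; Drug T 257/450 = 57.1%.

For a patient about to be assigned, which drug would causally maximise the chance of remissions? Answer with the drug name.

Drug T

HbA1c lies on the pathway drug → HbA1c → outcome, so adjusting for it blocks the indirect effect. For the total causal effect of drug, use the unadjusted pooled rates.
Pooled: Drug Q 45.6% vs Drug T 57.1%; Drug T is higher overall.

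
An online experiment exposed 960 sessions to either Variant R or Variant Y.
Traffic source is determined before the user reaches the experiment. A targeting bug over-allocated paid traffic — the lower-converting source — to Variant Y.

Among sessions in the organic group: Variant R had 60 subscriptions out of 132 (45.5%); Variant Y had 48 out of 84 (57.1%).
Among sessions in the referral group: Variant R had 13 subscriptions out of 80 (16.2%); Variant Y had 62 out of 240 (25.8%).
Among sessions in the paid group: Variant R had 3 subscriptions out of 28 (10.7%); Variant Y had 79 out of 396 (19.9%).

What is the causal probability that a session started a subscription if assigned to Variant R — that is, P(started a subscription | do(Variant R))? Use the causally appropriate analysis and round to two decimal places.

0.20

The traffic source-specific comparison favours Variant Y throughout, but the pooled figures favour Variant R. The question is whether to condition on traffic source.
Traffic source satisfies the back-door criterion: it is not a descendant of the variant, and it blocks the spurious path from variant to outcome. Adjusting for it (i.e., using the within-traffic source rates) gives the causal effect.
Standardising Variant R to the population traffic source mix: 0.225·60/132 + 0.333·13/80 + 0.442·3/28 = 0.204.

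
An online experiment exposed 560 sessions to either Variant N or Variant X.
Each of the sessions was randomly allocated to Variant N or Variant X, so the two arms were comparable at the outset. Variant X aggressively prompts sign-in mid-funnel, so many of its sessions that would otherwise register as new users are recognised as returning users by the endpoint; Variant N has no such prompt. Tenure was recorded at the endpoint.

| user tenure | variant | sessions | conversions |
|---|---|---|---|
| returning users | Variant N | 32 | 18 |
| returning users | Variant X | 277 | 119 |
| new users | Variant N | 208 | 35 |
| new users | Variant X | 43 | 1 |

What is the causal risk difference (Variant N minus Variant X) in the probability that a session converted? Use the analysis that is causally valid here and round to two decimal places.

-0.15

User tenure is recorded after the variant and is itself shifted by it — it sits on the causal path from variant to outcome. Conditioning on a mediator would strip out part of the effect we want; the pooled comparison gives the total causal effect.
The causal difference is the pooled difference: 0.221 − 0.375 = -0.154.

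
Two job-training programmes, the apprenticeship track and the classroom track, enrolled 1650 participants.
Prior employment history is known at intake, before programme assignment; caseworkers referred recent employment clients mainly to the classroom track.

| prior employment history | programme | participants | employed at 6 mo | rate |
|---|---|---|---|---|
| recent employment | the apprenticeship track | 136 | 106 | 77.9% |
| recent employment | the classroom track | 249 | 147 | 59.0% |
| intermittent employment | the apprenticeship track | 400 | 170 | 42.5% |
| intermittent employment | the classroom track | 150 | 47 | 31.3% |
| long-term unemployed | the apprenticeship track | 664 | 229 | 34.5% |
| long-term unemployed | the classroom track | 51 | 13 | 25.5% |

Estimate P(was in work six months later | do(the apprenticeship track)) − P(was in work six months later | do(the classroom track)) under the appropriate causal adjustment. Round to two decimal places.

+0.12

Prior employment history differs across programmes for reasons unrelated to any effect of the programme itself, and it separately predicts the outcome — a classic confounder. We must compare within prior employment history levels.
Adjusting over the population distribution of prior employment history: 0.233·(0.779−0.590) + 0.333·(0.425−0.313) + 0.433·(0.345−0.255) = +0.120.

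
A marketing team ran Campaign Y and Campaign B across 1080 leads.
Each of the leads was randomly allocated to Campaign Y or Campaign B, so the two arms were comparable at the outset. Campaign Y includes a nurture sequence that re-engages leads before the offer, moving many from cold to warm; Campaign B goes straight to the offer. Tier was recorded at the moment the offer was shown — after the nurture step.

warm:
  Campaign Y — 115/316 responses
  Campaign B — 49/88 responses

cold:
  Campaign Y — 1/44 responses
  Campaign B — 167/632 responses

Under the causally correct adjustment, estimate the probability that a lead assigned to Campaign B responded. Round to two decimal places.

0.30

Within every engagement tier level Campaign B has the higher rate, yet pooled Campaign Y does — Simpson's reversal.
Engagement tier is downstream of the campaign. One should not condition on a consequence of treatment, so the overall rates are the right comparison.
So P(outcome | do(Campaign B)) is just the pooled rate for Campaign B: 216/720 = 0.300.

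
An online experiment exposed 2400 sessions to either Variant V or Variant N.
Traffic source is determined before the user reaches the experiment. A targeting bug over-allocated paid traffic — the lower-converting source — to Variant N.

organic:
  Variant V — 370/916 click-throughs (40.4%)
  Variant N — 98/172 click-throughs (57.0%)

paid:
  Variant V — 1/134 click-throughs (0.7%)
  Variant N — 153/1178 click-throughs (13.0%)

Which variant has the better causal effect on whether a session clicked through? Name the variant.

Since traffic source is a pre-existing factor (not a product of the variant) and it affects the outcome on its own, it is a confounder. The stratified rates, not the pooled rate, identify the causal effect.
Within each level — organic: 40.4% vs 57.0%; paid: 0.7% vs 13.0% — Variant N is higher every time.

Variant N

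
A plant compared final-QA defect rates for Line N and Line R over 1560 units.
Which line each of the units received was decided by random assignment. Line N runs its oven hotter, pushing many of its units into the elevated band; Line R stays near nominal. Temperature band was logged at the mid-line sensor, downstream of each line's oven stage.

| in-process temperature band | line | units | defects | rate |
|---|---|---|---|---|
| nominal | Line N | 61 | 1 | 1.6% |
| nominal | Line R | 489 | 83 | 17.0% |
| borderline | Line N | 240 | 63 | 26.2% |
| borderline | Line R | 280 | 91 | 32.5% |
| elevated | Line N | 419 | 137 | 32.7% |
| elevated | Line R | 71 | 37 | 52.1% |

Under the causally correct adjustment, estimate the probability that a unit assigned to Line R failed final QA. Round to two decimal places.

In-process temperature band here is a post-treatment variable shaped by the line; conditioning on it would introduce bias rather than remove it. The overall comparison is the causal one.
So P(outcome | do(Line R)) is just the pooled rate for Line R: 211/840 = 0.251.

0.25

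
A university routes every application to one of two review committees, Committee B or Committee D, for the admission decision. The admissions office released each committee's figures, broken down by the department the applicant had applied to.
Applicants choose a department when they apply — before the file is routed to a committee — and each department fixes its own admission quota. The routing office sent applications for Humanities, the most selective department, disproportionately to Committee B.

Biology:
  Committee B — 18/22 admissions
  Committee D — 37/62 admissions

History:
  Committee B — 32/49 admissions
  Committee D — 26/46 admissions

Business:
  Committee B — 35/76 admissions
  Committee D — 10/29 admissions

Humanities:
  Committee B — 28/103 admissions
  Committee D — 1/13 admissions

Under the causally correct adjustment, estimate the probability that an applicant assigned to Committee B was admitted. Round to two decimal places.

Department is set before the review committee has any effect — it is not caused by the review committee — and it independently drives the outcome. That makes it a confounder, so the causal comparison is within department levels.
Standardising Committee B to the population department mix: 0.210·18/22 + 0.237·32/49 + 0.263·35/76 + 0.290·28/103 = 0.527.

0.53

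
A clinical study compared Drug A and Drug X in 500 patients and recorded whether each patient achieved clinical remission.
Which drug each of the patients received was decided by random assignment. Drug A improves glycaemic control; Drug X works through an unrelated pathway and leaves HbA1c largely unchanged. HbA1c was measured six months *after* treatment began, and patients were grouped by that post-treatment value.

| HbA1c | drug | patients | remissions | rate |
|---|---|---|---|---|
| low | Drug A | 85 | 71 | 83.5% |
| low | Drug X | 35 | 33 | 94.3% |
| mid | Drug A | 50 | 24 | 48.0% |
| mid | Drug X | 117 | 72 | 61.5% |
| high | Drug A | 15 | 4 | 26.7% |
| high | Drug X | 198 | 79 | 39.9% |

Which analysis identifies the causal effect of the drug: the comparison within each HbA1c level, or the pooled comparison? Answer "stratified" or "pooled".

pooled

HbA1c is recorded after the drug and is itself shifted by it — it sits on the causal path from drug to outcome. Conditioning on a mediator would strip out part of the effect we want; the pooled comparison gives the total causal effect.
Pooled: Drug A 66.0% vs Drug X 52.6%; Drug A is higher overall.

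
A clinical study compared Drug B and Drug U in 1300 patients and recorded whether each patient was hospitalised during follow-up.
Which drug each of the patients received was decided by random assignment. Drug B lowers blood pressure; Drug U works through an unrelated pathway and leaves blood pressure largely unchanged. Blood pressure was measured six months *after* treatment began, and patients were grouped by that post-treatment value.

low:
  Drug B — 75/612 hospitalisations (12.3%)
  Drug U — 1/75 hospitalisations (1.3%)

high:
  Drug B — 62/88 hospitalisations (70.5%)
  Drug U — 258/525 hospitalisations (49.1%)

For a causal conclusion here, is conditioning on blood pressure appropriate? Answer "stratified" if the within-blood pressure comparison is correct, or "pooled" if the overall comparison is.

pooled

Blood pressure lies on the pathway drug → blood pressure → outcome, so adjusting for it blocks the indirect effect. For the total causal effect of drug, use the unadjusted pooled rates.
Pooled: Drug B 19.6% vs Drug U 43.2%; Drug B is lower overall.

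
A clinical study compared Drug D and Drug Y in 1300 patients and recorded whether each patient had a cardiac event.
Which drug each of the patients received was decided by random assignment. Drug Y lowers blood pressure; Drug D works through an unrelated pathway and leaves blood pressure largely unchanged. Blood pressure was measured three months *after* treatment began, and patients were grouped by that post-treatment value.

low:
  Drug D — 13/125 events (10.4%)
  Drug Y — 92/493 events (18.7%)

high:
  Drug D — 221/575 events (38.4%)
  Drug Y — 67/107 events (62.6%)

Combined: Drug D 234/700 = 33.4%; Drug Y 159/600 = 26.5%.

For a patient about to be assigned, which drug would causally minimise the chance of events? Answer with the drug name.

Drug Y

The stratified and pooled comparisons disagree (Drug D wins within each blood pressure; Drug Y wins overall), so the answer turns on the causal role of blood pressure.
Stratifying would compare drugs among patients the drugs themselves sorted into blood pressure groups — a form of selection on an intermediate. The unconditioned pooled rates give the total causal effect.
Pooled: Drug D 33.4% vs Drug Y 26.5%; Drug Y is lower overall.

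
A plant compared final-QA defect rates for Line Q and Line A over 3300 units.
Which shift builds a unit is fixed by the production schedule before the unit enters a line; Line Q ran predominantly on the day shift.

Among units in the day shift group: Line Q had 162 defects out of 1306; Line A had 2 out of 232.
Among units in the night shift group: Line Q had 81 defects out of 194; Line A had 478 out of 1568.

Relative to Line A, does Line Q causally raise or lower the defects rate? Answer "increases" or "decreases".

The imbalance in shift arose from how units were allocated, not from anything the line did; and shift independently affects the outcome. The pooled gap is confounded — condition on shift.
Within each level — day shift: 12.4% vs 0.9%; night shift: 41.8% vs 30.5% — Line A is lower every time.

increases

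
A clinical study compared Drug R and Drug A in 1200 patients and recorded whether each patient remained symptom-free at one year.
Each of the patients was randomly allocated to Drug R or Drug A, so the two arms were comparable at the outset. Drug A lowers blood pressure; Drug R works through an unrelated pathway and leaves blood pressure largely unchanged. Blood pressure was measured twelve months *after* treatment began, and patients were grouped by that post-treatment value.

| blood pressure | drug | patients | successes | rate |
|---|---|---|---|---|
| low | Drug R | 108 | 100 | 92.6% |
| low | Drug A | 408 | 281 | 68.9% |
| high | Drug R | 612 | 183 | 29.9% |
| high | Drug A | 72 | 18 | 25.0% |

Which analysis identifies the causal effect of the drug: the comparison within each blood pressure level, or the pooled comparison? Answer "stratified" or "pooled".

Blood pressure lies on the pathway drug → blood pressure → outcome, so adjusting for it blocks the indirect effect. For the total causal effect of drug, use the unadjusted pooled rates.
Pooled: Drug R 39.3% vs Drug A 62.3%; Drug A is higher overall.

pooled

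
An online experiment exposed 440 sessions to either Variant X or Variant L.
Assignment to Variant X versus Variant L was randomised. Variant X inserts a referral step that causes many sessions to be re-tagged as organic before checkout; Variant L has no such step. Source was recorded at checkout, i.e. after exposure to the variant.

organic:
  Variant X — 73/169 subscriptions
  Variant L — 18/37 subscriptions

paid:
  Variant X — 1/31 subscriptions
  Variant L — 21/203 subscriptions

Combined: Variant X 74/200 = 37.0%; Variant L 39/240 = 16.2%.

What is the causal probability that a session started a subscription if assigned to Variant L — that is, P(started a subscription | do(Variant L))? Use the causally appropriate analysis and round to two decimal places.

The stratified and pooled comparisons disagree (Variant L wins within each traffic source; Variant X wins overall), so the answer turns on the causal role of traffic source.
Traffic source lies on the pathway variant → traffic source → outcome, so adjusting for it blocks the indirect effect. For the total causal effect of variant, use the unadjusted pooled rates.
So P(outcome | do(Variant L)) is just the pooled rate for Variant L: 39/240 = 0.163.

0.16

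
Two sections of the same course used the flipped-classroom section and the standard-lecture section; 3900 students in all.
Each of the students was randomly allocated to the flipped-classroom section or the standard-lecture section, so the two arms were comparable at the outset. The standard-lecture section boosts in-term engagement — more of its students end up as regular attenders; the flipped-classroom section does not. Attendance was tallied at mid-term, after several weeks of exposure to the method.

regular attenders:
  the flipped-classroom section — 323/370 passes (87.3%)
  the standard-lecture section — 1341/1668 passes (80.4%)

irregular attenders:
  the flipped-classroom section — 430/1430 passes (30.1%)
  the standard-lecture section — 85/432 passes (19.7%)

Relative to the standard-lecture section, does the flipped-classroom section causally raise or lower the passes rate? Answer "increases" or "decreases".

decreases

The mid-term attendance-specific comparison favours the flipped-classroom section throughout, but the pooled figures favour the standard-lecture section. The question is whether to condition on mid-term attendance.
Stratifying would compare teaching methods among students the teaching methods themselves sorted into mid-term attendance groups — a form of selection on an intermediate. The unconditioned pooled rates give the total causal effect.
Pooled: the flipped-classroom section 41.8% vs the standard-lecture section 67.9%; the standard-lecture section is higher overall.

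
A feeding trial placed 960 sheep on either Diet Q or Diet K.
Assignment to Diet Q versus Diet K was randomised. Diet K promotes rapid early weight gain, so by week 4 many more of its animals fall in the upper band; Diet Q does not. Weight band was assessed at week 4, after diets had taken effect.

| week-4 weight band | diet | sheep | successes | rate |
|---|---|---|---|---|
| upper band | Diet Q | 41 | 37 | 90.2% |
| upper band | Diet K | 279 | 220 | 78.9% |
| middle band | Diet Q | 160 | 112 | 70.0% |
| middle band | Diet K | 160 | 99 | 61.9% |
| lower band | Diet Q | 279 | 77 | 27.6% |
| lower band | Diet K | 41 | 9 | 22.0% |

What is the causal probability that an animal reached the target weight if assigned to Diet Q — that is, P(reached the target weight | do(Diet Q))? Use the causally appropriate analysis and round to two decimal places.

Because the diet influences week-4 weight band, week-4 weight band is a post-treatment mediator, not a confounder. Stratifying on it would bias the estimate; the causal effect is the crude pooled difference.
So P(outcome | do(Diet Q)) is just the pooled rate for Diet Q: 226/480 = 0.471.

0.47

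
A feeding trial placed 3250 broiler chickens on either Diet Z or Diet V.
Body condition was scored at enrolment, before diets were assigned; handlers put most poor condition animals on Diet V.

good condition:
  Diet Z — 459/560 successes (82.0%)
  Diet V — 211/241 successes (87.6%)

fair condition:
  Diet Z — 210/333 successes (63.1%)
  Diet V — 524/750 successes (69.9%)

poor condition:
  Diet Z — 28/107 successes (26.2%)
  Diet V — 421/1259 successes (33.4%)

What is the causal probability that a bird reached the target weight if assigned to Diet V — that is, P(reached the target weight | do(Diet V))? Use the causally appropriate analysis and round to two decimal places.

0.59

Diet V is higher inside every starting body condition stratum but Diet Z is higher in aggregate. Whether to stratify depends on how starting body condition relates to the diet.
Nothing the diet does changes starting body condition; the imbalance is an allocation artefact. With starting body condition also predicting the outcome, the pooled figure is confounded, and the within-stratum comparison is the causal one.
Standardising Diet V to the population starting body condition mix: 0.246·211/241 + 0.333·524/750 + 0.420·421/1259 = 0.589.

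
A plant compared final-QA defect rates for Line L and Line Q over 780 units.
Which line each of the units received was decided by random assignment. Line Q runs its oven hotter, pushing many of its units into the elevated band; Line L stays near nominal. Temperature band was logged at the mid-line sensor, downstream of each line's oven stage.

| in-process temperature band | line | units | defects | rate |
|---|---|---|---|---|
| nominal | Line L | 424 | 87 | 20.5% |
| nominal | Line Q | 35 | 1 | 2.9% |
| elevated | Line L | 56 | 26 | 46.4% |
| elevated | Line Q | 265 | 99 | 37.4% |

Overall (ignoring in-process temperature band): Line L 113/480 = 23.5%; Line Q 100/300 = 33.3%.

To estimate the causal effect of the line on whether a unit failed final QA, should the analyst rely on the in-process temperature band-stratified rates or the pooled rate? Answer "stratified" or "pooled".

In-process temperature band here is a post-treatment variable shaped by the line; conditioning on it would introduce bias rather than remove it. The overall comparison is the causal one.
Pooled: Line L 23.5% vs Line Q 33.3%; Line L is lower overall.

pooled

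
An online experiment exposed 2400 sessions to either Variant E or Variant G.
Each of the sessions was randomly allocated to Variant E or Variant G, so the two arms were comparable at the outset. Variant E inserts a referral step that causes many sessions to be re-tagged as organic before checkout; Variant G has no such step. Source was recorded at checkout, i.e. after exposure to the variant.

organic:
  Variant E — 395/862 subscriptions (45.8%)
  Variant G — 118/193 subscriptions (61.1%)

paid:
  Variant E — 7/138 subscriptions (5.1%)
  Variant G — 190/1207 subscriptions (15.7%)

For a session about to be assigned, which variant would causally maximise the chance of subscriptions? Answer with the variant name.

Within every traffic source level Variant G has the higher rate, yet pooled Variant E does — Simpson's reversal.
Because the variant influences traffic source, traffic source is a post-treatment mediator, not a confounder. Stratifying on it would bias the estimate; the causal effect is the crude pooled difference.
Pooled: Variant E 40.2% vs Variant G 22.0%; Variant E is higher overall.

Variant E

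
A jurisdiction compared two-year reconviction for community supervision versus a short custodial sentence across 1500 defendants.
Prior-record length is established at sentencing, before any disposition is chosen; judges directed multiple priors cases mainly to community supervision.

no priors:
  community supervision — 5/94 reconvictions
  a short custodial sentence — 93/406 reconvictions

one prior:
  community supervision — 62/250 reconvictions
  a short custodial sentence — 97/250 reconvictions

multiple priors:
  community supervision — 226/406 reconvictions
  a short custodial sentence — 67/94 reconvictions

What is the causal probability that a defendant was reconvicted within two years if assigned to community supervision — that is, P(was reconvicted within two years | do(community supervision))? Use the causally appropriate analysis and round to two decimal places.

Within every prior-record length level community supervision has the lower rate, yet pooled a short custodial sentence does — Simpson's reversal.
Here prior-record length is a common cause — it drives both which disposition a case falls under and the outcome. The crude comparison mixes populations; the stratum-specific rates are the causally relevant ones.
Standardising community supervision to the population prior-record length mix: 0.333·5/94 + 0.333·62/250 + 0.333·226/406 = 0.286.

0.29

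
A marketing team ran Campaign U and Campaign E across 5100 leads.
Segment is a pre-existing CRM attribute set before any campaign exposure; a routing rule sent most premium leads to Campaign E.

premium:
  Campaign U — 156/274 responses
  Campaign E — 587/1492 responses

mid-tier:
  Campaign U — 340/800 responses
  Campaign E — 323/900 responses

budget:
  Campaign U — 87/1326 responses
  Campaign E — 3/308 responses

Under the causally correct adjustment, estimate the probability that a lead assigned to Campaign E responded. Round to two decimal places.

Nothing the campaign does changes customer segment; the imbalance is an allocation artefact. With customer segment also predicting the outcome, the pooled figure is confounded, and the within-stratum comparison is the causal one.
Standardising Campaign E to the population customer segment mix: 0.346·587/1492 + 0.333·323/900 + 0.320·3/308 = 0.259.

0.26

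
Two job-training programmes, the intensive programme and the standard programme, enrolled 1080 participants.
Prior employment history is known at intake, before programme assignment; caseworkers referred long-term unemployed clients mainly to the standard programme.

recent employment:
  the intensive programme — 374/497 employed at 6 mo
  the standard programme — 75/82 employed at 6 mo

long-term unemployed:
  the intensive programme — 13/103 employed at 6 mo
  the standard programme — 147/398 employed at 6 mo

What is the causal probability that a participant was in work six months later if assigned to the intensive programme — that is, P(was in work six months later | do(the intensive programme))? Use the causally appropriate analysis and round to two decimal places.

Since prior employment history is a pre-existing factor (not a product of the programme) and it affects the outcome on its own, it is a confounder. The stratified rates, not the pooled rate, identify the causal effect.
Standardising the intensive programme to the population prior employment history mix: 0.536·374/497 + 0.464·13/103 = 0.462.

0.46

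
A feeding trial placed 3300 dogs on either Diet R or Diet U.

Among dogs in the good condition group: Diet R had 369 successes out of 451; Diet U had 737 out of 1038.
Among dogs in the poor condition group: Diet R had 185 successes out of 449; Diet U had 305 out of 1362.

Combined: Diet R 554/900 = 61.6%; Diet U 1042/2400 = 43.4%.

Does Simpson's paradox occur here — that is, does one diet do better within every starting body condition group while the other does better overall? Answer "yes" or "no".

no

Within each starting body condition level (good condition 81.8% vs 71.0%; poor condition 41.2% vs 22.4%), Diet R has the higher rate every time. Pooled: 61.6% vs 43.4% — Diet R has the higher rate overall. They agree.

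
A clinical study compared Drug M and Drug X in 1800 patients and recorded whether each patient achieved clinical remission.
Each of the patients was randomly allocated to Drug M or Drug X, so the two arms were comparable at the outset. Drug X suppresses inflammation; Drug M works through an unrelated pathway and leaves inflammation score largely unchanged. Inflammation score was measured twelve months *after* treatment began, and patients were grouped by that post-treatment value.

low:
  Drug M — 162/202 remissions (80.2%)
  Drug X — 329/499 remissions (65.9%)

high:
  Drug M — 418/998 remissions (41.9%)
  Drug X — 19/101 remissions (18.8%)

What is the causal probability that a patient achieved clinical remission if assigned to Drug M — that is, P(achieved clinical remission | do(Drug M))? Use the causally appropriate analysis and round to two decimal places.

The stratified and pooled comparisons disagree (Drug M wins within each inflammation score; Drug X wins overall), so the answer turns on the causal role of inflammation score.
Inflammation score here is a post-treatment variable shaped by the drug; conditioning on it would introduce bias rather than remove it. The overall comparison is the causal one.
So P(outcome | do(Drug M)) is just the pooled rate for Drug M: 580/1200 = 0.483.

0.48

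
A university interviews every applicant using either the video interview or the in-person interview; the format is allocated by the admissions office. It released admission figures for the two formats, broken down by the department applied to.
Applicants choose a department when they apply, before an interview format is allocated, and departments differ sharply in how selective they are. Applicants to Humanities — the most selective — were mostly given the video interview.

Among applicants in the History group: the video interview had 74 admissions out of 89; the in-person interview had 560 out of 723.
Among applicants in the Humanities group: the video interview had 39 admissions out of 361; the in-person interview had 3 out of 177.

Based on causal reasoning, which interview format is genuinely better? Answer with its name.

the video interview

Nothing the interview format does changes department; the imbalance is an allocation artefact. With department also predicting the outcome, the pooled figure is confounded, and the within-stratum comparison is the causal one.
Within each level — History: 83.1% vs 77.5%; Humanities: 10.8% vs 1.7% — the video interview is higher every time.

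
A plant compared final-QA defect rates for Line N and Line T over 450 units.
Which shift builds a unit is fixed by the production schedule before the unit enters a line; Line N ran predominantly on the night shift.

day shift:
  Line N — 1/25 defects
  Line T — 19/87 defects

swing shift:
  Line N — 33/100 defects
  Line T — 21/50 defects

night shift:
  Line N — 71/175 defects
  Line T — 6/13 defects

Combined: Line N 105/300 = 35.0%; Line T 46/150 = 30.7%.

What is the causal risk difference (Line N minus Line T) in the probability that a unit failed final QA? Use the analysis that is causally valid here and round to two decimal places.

Shift satisfies the back-door criterion: it is not a descendant of the line, and it blocks the spurious path from line to outcome. Adjusting for it (i.e., using the within-shift rates) gives the causal effect.
Adjusting over the population distribution of shift: 0.249·(0.040−0.218) + 0.333·(0.330−0.420) + 0.418·(0.406−0.462) = -0.098.

-0.10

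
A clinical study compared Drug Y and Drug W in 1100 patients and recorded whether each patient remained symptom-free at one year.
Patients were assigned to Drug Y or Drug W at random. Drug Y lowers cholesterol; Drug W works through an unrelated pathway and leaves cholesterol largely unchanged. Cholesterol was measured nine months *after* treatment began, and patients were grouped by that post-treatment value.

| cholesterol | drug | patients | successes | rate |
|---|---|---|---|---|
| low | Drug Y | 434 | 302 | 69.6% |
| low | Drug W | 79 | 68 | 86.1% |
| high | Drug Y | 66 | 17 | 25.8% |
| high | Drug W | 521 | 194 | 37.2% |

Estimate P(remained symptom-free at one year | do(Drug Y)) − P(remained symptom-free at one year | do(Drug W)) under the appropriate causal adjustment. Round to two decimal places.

The cholesterol-specific comparison favours Drug W throughout, but the pooled figures favour Drug Y. The question is whether to condition on cholesterol.
Cholesterol is recorded after the drug and is itself shifted by it — it sits on the causal path from drug to outcome. Conditioning on a mediator would strip out part of the effect we want; the pooled comparison gives the total causal effect.
The causal difference is the pooled difference: 0.638 − 0.437 = +0.201.

+0.20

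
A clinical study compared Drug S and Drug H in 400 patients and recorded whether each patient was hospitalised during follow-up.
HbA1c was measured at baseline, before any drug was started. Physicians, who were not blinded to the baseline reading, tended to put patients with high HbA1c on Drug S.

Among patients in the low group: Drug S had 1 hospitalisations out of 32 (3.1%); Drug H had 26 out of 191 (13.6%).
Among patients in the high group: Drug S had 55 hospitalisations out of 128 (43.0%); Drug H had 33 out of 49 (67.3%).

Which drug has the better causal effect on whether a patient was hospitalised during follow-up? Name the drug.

Drug S

The stratified and pooled comparisons disagree (Drug S wins within each HbA1c; Drug H wins overall), so the answer turns on the causal role of HbA1c.
HbA1c differs across drugs for reasons unrelated to any effect of the drug itself, and it separately predicts the outcome — a classic confounder. We must compare within HbA1c levels.
Within each level — low: 3.1% vs 13.6%; high: 43.0% vs 67.3% — Drug S is lower every time.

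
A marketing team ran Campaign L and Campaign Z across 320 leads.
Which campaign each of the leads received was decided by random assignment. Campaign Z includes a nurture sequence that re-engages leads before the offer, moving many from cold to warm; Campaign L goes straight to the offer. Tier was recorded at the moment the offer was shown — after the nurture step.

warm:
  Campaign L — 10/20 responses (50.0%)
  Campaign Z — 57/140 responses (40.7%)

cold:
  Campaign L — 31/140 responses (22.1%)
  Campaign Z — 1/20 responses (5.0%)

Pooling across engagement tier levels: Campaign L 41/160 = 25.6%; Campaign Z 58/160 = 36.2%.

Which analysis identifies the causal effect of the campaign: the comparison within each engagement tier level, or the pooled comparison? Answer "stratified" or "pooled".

The distribution of engagement tier is itself part of what the campaign does — it is an intermediate outcome. Holding it fixed would remove that part of the effect; the total effect is the pooled difference.
Pooled: Campaign L 25.6% vs Campaign Z 36.2%; Campaign Z is higher overall.

pooled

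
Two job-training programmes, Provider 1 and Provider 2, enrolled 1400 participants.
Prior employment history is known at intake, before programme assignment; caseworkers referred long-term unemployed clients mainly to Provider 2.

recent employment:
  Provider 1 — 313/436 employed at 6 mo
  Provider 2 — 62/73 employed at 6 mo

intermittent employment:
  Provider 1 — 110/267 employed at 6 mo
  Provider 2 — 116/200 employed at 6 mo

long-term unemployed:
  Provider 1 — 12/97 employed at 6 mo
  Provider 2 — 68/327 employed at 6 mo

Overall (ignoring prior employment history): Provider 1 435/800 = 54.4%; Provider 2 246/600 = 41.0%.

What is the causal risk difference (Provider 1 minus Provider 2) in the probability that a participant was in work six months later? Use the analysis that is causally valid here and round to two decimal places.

Here prior employment history is a common cause — it drives both which programme a case falls under and the outcome. The crude comparison mixes populations; the stratum-specific rates are the causally relevant ones.
Adjusting over the population distribution of prior employment history: 0.364·(0.718−0.849) + 0.334·(0.412−0.580) + 0.303·(0.124−0.208) = -0.129.

-0.13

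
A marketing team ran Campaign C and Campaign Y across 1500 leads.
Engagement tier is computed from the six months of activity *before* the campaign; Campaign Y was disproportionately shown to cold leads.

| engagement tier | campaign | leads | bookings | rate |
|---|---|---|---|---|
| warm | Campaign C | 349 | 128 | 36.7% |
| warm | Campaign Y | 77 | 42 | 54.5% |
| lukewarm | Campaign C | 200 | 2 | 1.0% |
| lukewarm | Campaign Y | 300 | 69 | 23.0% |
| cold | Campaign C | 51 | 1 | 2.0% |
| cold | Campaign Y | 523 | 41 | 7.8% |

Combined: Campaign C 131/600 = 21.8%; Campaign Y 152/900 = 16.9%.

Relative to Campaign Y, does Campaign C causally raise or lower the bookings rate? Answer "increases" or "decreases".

decreases

Engagement tier differs across campaigns for reasons unrelated to any effect of the campaign itself, and it separately predicts the outcome — a classic confounder. We must compare within engagement tier levels.
Within each level — warm: 36.7% vs 54.5%; lukewarm: 1.0% vs 23.0%; cold: 2.0% vs 7.8% — Campaign Y is higher every time.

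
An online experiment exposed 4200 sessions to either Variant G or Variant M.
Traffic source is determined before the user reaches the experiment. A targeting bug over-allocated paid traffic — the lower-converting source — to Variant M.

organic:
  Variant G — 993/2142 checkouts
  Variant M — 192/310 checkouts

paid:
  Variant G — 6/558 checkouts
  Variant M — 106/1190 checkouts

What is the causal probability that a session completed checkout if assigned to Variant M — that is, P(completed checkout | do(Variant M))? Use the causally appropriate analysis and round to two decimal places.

The imbalance in traffic source arose from how sessions were allocated, not from anything the variant did; and traffic source independently affects the outcome. The pooled gap is confounded — condition on traffic source.
Standardising Variant M to the population traffic source mix: 0.584·192/310 + 0.416·106/1190 = 0.399.

0.40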